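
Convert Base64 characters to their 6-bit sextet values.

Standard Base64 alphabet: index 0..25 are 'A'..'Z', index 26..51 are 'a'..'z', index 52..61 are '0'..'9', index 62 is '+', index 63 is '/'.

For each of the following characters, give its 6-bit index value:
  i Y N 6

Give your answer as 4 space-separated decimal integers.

Answer: 34 24 13 58

Derivation:
'i': a..z range, 26 + ord('i') − ord('a') = 34
'Y': A..Z range, ord('Y') − ord('A') = 24
'N': A..Z range, ord('N') − ord('A') = 13
'6': 0..9 range, 52 + ord('6') − ord('0') = 58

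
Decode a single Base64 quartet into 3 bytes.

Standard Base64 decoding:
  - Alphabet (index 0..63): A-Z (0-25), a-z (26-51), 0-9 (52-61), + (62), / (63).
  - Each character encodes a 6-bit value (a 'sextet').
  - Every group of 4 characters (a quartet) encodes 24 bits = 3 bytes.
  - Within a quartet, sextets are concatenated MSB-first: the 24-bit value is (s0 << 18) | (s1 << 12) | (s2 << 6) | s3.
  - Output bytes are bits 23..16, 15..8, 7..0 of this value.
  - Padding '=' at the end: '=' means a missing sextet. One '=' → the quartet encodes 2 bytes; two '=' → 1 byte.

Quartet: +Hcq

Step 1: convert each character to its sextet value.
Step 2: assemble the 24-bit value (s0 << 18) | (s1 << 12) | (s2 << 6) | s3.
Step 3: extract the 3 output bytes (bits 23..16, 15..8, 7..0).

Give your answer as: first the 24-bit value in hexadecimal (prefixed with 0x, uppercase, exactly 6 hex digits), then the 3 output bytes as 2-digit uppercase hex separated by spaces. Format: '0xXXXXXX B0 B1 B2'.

Sextets: +=62, H=7, c=28, q=42
24-bit: (62<<18) | (7<<12) | (28<<6) | 42
      = 0xF80000 | 0x007000 | 0x000700 | 0x00002A
      = 0xF8772A
Bytes: (v>>16)&0xFF=F8, (v>>8)&0xFF=77, v&0xFF=2A

Answer: 0xF8772A F8 77 2A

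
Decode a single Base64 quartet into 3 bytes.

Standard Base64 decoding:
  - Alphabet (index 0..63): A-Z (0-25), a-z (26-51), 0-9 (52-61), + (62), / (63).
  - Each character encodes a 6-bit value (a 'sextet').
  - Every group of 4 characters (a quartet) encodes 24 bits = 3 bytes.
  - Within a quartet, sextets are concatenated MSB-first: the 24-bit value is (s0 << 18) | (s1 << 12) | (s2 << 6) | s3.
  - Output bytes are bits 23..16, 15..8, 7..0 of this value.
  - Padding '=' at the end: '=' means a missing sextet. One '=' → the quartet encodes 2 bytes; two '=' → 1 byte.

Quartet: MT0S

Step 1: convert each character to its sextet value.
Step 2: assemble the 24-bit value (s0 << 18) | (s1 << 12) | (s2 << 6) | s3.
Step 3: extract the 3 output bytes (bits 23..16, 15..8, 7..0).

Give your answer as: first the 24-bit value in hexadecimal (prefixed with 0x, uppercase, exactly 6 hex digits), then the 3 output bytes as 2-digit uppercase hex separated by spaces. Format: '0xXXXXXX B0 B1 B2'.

Sextets: M=12, T=19, 0=52, S=18
24-bit: (12<<18) | (19<<12) | (52<<6) | 18
      = 0x300000 | 0x013000 | 0x000D00 | 0x000012
      = 0x313D12
Bytes: (v>>16)&0xFF=31, (v>>8)&0xFF=3D, v&0xFF=12

Answer: 0x313D12 31 3D 12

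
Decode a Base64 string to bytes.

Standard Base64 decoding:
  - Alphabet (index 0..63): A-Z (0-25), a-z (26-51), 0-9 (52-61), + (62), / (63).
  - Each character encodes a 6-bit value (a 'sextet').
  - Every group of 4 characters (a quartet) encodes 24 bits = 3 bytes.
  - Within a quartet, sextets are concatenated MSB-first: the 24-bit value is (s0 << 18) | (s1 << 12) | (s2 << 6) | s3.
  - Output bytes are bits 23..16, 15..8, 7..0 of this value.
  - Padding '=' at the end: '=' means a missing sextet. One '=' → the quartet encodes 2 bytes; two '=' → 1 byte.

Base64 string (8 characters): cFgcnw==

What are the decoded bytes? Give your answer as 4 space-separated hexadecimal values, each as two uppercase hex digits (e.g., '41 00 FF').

After char 0 ('c'=28): chars_in_quartet=1 acc=0x1C bytes_emitted=0
After char 1 ('F'=5): chars_in_quartet=2 acc=0x705 bytes_emitted=0
After char 2 ('g'=32): chars_in_quartet=3 acc=0x1C160 bytes_emitted=0
After char 3 ('c'=28): chars_in_quartet=4 acc=0x70581C -> emit 70 58 1C, reset; bytes_emitted=3
After char 4 ('n'=39): chars_in_quartet=1 acc=0x27 bytes_emitted=3
After char 5 ('w'=48): chars_in_quartet=2 acc=0x9F0 bytes_emitted=3
Padding '==': partial quartet acc=0x9F0 -> emit 9F; bytes_emitted=4

Answer: 70 58 1C 9F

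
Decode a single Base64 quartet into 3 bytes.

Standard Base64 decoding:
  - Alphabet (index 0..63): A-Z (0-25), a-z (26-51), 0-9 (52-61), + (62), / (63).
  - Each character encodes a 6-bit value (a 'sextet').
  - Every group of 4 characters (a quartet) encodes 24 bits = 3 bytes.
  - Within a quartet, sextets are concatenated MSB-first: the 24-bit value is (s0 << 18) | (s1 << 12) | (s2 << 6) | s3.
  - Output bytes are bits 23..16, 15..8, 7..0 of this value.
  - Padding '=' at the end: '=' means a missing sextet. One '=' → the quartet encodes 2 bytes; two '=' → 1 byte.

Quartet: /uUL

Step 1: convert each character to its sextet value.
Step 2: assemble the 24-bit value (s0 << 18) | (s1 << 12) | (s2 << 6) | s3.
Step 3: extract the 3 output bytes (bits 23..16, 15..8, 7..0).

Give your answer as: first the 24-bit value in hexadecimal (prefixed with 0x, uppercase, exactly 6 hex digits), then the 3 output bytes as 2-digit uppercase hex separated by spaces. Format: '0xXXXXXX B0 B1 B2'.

Answer: 0xFEE50B FE E5 0B

Derivation:
Sextets: /=63, u=46, U=20, L=11
24-bit: (63<<18) | (46<<12) | (20<<6) | 11
      = 0xFC0000 | 0x02E000 | 0x000500 | 0x00000B
      = 0xFEE50B
Bytes: (v>>16)&0xFF=FE, (v>>8)&0xFF=E5, v&0xFF=0B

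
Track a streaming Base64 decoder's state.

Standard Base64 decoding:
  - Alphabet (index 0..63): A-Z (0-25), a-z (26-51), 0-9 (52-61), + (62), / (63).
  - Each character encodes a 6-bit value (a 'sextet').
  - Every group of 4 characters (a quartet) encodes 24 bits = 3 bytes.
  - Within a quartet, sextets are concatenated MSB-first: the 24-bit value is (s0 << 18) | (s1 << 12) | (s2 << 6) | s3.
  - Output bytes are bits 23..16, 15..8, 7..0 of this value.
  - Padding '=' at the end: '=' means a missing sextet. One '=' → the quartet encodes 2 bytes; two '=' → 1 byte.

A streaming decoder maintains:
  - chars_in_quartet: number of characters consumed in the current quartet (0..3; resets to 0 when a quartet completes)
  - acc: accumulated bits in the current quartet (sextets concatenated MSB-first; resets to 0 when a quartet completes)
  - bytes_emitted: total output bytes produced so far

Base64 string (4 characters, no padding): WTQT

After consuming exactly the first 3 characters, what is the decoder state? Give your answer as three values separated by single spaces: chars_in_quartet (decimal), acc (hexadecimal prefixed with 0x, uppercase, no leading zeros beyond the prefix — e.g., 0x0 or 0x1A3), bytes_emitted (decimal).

Answer: 3 0x164D0 0

Derivation:
After char 0 ('W'=22): chars_in_quartet=1 acc=0x16 bytes_emitted=0
After char 1 ('T'=19): chars_in_quartet=2 acc=0x593 bytes_emitted=0
After char 2 ('Q'=16): chars_in_quartet=3 acc=0x164D0 bytes_emitted=0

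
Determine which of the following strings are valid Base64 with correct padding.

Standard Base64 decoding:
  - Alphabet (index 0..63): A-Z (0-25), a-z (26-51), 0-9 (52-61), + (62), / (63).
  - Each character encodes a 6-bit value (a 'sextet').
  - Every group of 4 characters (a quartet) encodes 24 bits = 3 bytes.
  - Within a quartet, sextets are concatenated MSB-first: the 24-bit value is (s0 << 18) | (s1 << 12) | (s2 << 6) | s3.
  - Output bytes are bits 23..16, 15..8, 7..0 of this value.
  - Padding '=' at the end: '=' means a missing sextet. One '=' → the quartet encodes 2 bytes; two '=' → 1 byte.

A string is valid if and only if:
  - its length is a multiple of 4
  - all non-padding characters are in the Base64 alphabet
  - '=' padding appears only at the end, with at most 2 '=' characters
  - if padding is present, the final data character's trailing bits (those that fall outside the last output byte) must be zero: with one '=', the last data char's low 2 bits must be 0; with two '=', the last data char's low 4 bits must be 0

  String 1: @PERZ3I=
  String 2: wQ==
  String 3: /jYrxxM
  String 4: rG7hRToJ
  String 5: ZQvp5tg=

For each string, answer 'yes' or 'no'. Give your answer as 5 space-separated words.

String 1: '@PERZ3I=' → invalid (bad char(s): ['@'])
String 2: 'wQ==' → valid
String 3: '/jYrxxM' → invalid (len=7 not mult of 4)
String 4: 'rG7hRToJ' → valid
String 5: 'ZQvp5tg=' → valid

Answer: no yes no yes yes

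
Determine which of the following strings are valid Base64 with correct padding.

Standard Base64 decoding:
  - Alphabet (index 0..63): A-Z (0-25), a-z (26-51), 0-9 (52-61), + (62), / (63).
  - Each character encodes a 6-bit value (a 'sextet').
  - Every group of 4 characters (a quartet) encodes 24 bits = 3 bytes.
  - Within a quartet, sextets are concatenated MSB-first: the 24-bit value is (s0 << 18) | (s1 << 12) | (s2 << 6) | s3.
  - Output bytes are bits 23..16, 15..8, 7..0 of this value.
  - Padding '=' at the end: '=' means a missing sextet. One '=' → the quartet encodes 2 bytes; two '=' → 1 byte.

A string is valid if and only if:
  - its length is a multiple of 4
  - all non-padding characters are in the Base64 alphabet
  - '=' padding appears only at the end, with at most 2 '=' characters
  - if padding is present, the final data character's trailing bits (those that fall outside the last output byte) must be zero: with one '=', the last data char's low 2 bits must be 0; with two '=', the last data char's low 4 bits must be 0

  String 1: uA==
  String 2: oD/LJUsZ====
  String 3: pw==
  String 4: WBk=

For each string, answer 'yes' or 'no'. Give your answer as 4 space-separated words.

Answer: yes no yes yes

Derivation:
String 1: 'uA==' → valid
String 2: 'oD/LJUsZ====' → invalid (4 pad chars (max 2))
String 3: 'pw==' → valid
String 4: 'WBk=' → valid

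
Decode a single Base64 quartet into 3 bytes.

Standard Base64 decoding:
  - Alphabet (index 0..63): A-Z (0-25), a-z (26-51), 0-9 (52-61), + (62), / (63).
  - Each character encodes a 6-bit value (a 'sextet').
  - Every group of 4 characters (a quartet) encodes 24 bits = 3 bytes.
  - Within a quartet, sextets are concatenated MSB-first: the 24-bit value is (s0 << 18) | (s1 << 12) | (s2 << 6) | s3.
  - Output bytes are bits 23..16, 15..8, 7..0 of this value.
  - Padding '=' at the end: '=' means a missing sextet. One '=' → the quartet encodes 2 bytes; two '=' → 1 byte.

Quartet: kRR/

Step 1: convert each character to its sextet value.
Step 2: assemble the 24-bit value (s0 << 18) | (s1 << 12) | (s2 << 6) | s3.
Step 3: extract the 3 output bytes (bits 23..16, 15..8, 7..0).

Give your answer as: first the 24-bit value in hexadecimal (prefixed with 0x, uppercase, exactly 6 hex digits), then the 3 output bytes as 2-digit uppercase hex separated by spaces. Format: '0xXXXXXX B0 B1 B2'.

Sextets: k=36, R=17, R=17, /=63
24-bit: (36<<18) | (17<<12) | (17<<6) | 63
      = 0x900000 | 0x011000 | 0x000440 | 0x00003F
      = 0x91147F
Bytes: (v>>16)&0xFF=91, (v>>8)&0xFF=14, v&0xFF=7F

Answer: 0x91147F 91 14 7F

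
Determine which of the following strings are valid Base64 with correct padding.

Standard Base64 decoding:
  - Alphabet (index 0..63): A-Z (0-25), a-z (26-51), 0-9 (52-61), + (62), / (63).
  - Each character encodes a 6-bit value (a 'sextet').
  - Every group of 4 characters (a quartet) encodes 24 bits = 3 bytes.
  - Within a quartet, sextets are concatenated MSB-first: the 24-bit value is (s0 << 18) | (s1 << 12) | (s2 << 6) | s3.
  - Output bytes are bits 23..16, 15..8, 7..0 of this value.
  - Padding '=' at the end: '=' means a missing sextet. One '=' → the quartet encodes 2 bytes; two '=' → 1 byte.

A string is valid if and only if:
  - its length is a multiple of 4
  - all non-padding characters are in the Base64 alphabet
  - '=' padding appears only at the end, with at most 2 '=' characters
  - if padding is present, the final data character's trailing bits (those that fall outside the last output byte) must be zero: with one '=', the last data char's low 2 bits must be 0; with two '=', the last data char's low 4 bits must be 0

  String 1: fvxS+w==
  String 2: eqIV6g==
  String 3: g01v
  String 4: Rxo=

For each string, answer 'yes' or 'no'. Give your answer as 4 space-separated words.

Answer: yes yes yes yes

Derivation:
String 1: 'fvxS+w==' → valid
String 2: 'eqIV6g==' → valid
String 3: 'g01v' → valid
String 4: 'Rxo=' → valid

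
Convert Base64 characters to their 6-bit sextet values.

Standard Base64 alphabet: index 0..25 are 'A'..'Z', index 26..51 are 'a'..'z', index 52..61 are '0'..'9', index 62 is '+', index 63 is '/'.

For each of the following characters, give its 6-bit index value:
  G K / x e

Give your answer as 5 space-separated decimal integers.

Answer: 6 10 63 49 30

Derivation:
'G': A..Z range, ord('G') − ord('A') = 6
'K': A..Z range, ord('K') − ord('A') = 10
'/': index 63
'x': a..z range, 26 + ord('x') − ord('a') = 49
'e': a..z range, 26 + ord('e') − ord('a') = 30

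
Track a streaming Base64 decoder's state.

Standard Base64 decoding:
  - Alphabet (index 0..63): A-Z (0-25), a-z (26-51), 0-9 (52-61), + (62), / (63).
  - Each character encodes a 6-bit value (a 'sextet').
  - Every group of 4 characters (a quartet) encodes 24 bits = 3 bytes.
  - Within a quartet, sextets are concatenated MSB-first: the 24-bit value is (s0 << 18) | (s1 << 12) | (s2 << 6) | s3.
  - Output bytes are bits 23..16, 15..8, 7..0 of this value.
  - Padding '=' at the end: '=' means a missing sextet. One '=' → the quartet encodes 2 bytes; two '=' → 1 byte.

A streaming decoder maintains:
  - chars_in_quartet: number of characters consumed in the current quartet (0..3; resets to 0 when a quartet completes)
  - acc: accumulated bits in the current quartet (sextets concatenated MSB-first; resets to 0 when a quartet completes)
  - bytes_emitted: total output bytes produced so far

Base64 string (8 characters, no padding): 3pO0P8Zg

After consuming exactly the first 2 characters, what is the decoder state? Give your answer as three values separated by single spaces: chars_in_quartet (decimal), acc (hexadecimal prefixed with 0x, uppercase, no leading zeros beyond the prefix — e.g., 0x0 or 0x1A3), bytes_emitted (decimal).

After char 0 ('3'=55): chars_in_quartet=1 acc=0x37 bytes_emitted=0
After char 1 ('p'=41): chars_in_quartet=2 acc=0xDE9 bytes_emitted=0

Answer: 2 0xDE9 0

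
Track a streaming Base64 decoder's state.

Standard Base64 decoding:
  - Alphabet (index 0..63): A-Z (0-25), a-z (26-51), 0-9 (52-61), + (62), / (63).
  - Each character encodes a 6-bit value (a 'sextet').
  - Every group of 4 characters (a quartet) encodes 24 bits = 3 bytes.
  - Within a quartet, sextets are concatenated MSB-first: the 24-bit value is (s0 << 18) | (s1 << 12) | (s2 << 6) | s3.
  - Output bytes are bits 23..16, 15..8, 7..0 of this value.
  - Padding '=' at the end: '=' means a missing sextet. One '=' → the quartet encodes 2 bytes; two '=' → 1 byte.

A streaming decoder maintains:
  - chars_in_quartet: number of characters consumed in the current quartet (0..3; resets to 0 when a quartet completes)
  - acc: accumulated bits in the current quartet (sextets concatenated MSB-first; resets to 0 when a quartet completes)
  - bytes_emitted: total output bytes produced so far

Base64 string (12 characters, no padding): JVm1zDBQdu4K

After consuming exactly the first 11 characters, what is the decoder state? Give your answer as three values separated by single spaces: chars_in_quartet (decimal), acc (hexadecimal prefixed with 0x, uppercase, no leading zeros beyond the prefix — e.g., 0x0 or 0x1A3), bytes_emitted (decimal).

Answer: 3 0x1DBB8 6

Derivation:
After char 0 ('J'=9): chars_in_quartet=1 acc=0x9 bytes_emitted=0
After char 1 ('V'=21): chars_in_quartet=2 acc=0x255 bytes_emitted=0
After char 2 ('m'=38): chars_in_quartet=3 acc=0x9566 bytes_emitted=0
After char 3 ('1'=53): chars_in_quartet=4 acc=0x2559B5 -> emit 25 59 B5, reset; bytes_emitted=3
After char 4 ('z'=51): chars_in_quartet=1 acc=0x33 bytes_emitted=3
After char 5 ('D'=3): chars_in_quartet=2 acc=0xCC3 bytes_emitted=3
After char 6 ('B'=1): chars_in_quartet=3 acc=0x330C1 bytes_emitted=3
After char 7 ('Q'=16): chars_in_quartet=4 acc=0xCC3050 -> emit CC 30 50, reset; bytes_emitted=6
After char 8 ('d'=29): chars_in_quartet=1 acc=0x1D bytes_emitted=6
After char 9 ('u'=46): chars_in_quartet=2 acc=0x76E bytes_emitted=6
After char 10 ('4'=56): chars_in_quartet=3 acc=0x1DBB8 bytes_emitted=6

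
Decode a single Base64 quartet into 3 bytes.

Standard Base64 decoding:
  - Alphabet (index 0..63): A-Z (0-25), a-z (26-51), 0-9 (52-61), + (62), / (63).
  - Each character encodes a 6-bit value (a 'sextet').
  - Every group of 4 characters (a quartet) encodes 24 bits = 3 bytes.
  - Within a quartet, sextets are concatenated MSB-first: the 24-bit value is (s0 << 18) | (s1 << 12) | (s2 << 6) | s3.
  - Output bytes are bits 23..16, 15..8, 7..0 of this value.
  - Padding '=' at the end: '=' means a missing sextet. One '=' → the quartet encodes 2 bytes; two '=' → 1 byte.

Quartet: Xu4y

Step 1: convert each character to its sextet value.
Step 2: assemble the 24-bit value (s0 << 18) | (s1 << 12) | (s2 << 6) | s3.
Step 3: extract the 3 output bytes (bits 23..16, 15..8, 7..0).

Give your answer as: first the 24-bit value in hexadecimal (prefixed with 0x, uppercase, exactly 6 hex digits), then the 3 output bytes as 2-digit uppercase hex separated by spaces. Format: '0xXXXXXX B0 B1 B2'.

Sextets: X=23, u=46, 4=56, y=50
24-bit: (23<<18) | (46<<12) | (56<<6) | 50
      = 0x5C0000 | 0x02E000 | 0x000E00 | 0x000032
      = 0x5EEE32
Bytes: (v>>16)&0xFF=5E, (v>>8)&0xFF=EE, v&0xFF=32

Answer: 0x5EEE32 5E EE 32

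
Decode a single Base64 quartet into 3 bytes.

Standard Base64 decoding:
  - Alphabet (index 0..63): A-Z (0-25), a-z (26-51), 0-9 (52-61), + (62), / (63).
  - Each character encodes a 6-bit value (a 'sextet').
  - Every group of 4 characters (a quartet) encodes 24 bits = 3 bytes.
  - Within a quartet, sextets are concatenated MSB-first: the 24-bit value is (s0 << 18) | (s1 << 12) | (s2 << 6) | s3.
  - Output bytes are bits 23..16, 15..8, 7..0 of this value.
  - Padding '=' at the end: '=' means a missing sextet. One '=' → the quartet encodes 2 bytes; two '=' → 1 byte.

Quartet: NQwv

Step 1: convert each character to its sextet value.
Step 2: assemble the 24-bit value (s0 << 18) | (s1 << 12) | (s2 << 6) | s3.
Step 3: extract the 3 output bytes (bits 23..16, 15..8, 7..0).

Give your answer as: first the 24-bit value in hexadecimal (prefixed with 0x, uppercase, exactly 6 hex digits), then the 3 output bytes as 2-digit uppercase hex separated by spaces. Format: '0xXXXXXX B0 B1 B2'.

Sextets: N=13, Q=16, w=48, v=47
24-bit: (13<<18) | (16<<12) | (48<<6) | 47
      = 0x340000 | 0x010000 | 0x000C00 | 0x00002F
      = 0x350C2F
Bytes: (v>>16)&0xFF=35, (v>>8)&0xFF=0C, v&0xFF=2F

Answer: 0x350C2F 35 0C 2F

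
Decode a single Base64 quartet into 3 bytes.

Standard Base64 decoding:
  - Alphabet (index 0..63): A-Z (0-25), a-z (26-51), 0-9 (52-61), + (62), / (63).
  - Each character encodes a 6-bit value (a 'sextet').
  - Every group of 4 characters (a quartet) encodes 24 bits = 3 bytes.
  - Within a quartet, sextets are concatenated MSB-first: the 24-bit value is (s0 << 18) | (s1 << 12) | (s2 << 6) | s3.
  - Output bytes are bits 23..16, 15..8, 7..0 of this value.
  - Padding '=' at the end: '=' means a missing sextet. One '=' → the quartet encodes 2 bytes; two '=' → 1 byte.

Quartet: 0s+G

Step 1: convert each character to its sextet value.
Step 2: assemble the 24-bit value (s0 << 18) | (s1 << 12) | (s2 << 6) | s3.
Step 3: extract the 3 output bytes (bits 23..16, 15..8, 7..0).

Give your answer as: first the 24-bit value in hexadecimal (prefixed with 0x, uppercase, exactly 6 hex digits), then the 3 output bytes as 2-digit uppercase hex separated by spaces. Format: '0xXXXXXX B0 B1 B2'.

Answer: 0xD2CF86 D2 CF 86

Derivation:
Sextets: 0=52, s=44, +=62, G=6
24-bit: (52<<18) | (44<<12) | (62<<6) | 6
      = 0xD00000 | 0x02C000 | 0x000F80 | 0x000006
      = 0xD2CF86
Bytes: (v>>16)&0xFF=D2, (v>>8)&0xFF=CF, v&0xFF=86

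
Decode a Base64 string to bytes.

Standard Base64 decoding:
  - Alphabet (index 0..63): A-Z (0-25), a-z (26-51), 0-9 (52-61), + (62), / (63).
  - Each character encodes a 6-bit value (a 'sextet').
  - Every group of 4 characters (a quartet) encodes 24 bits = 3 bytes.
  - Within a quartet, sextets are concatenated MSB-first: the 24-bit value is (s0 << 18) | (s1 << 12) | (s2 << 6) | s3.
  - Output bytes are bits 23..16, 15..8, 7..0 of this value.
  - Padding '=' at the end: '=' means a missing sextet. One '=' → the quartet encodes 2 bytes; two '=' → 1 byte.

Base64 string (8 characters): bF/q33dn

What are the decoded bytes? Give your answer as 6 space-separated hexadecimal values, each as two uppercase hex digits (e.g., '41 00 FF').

Answer: 6C 5F EA DF 77 67

Derivation:
After char 0 ('b'=27): chars_in_quartet=1 acc=0x1B bytes_emitted=0
After char 1 ('F'=5): chars_in_quartet=2 acc=0x6C5 bytes_emitted=0
After char 2 ('/'=63): chars_in_quartet=3 acc=0x1B17F bytes_emitted=0
After char 3 ('q'=42): chars_in_quartet=4 acc=0x6C5FEA -> emit 6C 5F EA, reset; bytes_emitted=3
After char 4 ('3'=55): chars_in_quartet=1 acc=0x37 bytes_emitted=3
After char 5 ('3'=55): chars_in_quartet=2 acc=0xDF7 bytes_emitted=3
After char 6 ('d'=29): chars_in_quartet=3 acc=0x37DDD bytes_emitted=3
After char 7 ('n'=39): chars_in_quartet=4 acc=0xDF7767 -> emit DF 77 67, reset; bytes_emitted=6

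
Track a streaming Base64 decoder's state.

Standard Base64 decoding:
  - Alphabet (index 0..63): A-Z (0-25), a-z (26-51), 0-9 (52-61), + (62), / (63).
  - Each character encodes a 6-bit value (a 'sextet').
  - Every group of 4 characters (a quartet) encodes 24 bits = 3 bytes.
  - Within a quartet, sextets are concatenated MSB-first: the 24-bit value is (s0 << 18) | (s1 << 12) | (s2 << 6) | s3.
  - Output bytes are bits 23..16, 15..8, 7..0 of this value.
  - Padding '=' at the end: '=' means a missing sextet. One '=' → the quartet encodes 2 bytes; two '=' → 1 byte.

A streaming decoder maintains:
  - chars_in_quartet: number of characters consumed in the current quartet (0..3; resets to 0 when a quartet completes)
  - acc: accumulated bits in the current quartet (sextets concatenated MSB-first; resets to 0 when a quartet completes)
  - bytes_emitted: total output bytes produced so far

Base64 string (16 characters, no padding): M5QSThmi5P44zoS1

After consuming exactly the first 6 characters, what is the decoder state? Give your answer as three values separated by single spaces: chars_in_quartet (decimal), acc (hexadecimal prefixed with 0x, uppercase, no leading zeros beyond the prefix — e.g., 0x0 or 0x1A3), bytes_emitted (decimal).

Answer: 2 0x4E1 3

Derivation:
After char 0 ('M'=12): chars_in_quartet=1 acc=0xC bytes_emitted=0
After char 1 ('5'=57): chars_in_quartet=2 acc=0x339 bytes_emitted=0
After char 2 ('Q'=16): chars_in_quartet=3 acc=0xCE50 bytes_emitted=0
After char 3 ('S'=18): chars_in_quartet=4 acc=0x339412 -> emit 33 94 12, reset; bytes_emitted=3
After char 4 ('T'=19): chars_in_quartet=1 acc=0x13 bytes_emitted=3
After char 5 ('h'=33): chars_in_quartet=2 acc=0x4E1 bytes_emitted=3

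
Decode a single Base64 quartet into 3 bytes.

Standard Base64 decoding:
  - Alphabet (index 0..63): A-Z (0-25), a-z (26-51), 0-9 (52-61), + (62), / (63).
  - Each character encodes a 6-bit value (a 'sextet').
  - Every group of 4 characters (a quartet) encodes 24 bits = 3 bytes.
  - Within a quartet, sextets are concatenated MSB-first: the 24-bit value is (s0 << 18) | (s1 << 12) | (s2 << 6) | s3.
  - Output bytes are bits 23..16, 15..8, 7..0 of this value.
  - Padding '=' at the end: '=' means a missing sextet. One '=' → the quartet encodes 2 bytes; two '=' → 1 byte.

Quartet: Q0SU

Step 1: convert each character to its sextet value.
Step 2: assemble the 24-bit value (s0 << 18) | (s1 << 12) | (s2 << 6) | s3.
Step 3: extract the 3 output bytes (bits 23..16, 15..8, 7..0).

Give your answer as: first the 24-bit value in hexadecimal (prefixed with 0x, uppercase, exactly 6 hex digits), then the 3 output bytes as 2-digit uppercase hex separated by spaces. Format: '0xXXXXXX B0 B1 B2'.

Answer: 0x434494 43 44 94

Derivation:
Sextets: Q=16, 0=52, S=18, U=20
24-bit: (16<<18) | (52<<12) | (18<<6) | 20
      = 0x400000 | 0x034000 | 0x000480 | 0x000014
      = 0x434494
Bytes: (v>>16)&0xFF=43, (v>>8)&0xFF=44, v&0xFF=94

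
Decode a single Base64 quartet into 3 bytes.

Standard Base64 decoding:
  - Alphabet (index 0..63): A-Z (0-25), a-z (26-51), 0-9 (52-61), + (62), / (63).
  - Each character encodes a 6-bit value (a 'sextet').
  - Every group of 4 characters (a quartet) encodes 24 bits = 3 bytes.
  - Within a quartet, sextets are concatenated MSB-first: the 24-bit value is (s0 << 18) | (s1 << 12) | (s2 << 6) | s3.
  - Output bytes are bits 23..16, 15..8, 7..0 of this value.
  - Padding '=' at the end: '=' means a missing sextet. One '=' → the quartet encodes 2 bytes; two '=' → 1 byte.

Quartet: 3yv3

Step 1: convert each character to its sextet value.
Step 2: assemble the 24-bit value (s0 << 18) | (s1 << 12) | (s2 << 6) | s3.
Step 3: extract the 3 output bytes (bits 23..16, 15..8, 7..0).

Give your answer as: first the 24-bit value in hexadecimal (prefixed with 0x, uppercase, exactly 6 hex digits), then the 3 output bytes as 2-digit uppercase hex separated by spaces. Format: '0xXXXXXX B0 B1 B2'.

Sextets: 3=55, y=50, v=47, 3=55
24-bit: (55<<18) | (50<<12) | (47<<6) | 55
      = 0xDC0000 | 0x032000 | 0x000BC0 | 0x000037
      = 0xDF2BF7
Bytes: (v>>16)&0xFF=DF, (v>>8)&0xFF=2B, v&0xFF=F7

Answer: 0xDF2BF7 DF 2B F7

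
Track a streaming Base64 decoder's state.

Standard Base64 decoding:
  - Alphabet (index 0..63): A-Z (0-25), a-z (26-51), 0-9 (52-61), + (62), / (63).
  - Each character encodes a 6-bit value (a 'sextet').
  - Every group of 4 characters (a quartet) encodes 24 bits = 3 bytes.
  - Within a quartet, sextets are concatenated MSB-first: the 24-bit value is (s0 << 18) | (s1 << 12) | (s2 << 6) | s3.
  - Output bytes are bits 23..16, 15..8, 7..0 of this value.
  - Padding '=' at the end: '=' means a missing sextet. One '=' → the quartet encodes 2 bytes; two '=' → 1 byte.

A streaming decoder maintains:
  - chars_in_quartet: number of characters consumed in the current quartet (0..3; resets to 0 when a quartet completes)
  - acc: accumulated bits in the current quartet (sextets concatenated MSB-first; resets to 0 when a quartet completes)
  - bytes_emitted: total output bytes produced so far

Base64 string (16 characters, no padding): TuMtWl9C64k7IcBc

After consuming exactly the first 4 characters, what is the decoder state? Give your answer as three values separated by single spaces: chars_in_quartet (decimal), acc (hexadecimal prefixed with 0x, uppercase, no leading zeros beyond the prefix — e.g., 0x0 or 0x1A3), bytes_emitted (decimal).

Answer: 0 0x0 3

Derivation:
After char 0 ('T'=19): chars_in_quartet=1 acc=0x13 bytes_emitted=0
After char 1 ('u'=46): chars_in_quartet=2 acc=0x4EE bytes_emitted=0
After char 2 ('M'=12): chars_in_quartet=3 acc=0x13B8C bytes_emitted=0
After char 3 ('t'=45): chars_in_quartet=4 acc=0x4EE32D -> emit 4E E3 2D, reset; bytes_emitted=3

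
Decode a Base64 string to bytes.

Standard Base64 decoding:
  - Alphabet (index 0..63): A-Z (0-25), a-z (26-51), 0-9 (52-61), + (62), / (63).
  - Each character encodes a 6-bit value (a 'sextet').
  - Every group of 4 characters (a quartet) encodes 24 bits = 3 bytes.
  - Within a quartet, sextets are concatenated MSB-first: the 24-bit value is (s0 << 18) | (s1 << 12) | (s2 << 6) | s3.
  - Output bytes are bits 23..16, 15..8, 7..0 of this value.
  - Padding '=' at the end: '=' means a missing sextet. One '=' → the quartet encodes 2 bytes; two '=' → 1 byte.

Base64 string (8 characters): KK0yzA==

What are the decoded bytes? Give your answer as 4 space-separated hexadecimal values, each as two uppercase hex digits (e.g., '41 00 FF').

After char 0 ('K'=10): chars_in_quartet=1 acc=0xA bytes_emitted=0
After char 1 ('K'=10): chars_in_quartet=2 acc=0x28A bytes_emitted=0
After char 2 ('0'=52): chars_in_quartet=3 acc=0xA2B4 bytes_emitted=0
After char 3 ('y'=50): chars_in_quartet=4 acc=0x28AD32 -> emit 28 AD 32, reset; bytes_emitted=3
After char 4 ('z'=51): chars_in_quartet=1 acc=0x33 bytes_emitted=3
After char 5 ('A'=0): chars_in_quartet=2 acc=0xCC0 bytes_emitted=3
Padding '==': partial quartet acc=0xCC0 -> emit CC; bytes_emitted=4

Answer: 28 AD 32 CC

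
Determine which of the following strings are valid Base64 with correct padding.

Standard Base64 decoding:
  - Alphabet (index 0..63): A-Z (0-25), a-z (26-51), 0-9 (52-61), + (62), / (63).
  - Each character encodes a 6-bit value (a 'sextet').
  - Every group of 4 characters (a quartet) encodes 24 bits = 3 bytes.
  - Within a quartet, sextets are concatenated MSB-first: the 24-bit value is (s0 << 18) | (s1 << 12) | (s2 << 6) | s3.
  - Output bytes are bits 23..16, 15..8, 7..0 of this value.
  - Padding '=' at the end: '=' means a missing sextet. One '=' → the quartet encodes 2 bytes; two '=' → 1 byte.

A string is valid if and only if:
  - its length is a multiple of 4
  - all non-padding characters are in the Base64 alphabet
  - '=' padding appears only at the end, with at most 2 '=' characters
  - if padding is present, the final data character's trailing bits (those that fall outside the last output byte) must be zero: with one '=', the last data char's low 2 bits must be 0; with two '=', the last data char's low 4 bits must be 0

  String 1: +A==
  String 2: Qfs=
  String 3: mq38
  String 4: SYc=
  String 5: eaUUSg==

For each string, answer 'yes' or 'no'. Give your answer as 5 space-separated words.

Answer: yes yes yes yes yes

Derivation:
String 1: '+A==' → valid
String 2: 'Qfs=' → valid
String 3: 'mq38' → valid
String 4: 'SYc=' → valid
String 5: 'eaUUSg==' → valid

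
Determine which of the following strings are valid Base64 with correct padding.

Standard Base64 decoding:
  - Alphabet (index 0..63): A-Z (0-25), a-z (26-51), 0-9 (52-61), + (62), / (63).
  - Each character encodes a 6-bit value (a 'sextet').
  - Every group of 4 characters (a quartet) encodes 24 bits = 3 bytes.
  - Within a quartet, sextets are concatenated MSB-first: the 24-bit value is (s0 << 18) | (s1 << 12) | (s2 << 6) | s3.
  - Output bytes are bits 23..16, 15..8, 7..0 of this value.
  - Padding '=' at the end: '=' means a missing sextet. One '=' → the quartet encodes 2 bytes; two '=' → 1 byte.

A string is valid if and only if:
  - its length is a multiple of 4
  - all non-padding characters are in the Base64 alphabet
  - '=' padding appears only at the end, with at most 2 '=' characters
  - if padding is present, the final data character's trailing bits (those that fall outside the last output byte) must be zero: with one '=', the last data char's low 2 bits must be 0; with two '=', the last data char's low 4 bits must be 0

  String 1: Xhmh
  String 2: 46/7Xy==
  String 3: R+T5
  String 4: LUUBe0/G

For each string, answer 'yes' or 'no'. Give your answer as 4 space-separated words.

String 1: 'Xhmh' → valid
String 2: '46/7Xy==' → invalid (bad trailing bits)
String 3: 'R+T5' → valid
String 4: 'LUUBe0/G' → valid

Answer: yes no yes yes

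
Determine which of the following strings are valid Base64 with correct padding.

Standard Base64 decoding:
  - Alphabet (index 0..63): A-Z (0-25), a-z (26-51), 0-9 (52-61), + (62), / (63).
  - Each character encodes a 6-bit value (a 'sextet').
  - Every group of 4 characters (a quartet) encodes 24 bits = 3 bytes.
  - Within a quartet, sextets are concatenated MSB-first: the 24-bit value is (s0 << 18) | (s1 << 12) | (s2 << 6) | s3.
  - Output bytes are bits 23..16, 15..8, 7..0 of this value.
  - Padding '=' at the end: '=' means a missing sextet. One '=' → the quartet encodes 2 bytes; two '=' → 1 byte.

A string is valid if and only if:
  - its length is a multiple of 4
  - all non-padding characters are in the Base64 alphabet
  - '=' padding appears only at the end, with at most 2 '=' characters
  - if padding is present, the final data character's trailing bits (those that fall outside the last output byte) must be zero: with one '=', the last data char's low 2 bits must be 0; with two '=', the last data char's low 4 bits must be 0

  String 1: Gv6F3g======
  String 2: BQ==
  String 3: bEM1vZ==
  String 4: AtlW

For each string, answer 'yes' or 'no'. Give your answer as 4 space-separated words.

Answer: no yes no yes

Derivation:
String 1: 'Gv6F3g======' → invalid (6 pad chars (max 2))
String 2: 'BQ==' → valid
String 3: 'bEM1vZ==' → invalid (bad trailing bits)
String 4: 'AtlW' → valid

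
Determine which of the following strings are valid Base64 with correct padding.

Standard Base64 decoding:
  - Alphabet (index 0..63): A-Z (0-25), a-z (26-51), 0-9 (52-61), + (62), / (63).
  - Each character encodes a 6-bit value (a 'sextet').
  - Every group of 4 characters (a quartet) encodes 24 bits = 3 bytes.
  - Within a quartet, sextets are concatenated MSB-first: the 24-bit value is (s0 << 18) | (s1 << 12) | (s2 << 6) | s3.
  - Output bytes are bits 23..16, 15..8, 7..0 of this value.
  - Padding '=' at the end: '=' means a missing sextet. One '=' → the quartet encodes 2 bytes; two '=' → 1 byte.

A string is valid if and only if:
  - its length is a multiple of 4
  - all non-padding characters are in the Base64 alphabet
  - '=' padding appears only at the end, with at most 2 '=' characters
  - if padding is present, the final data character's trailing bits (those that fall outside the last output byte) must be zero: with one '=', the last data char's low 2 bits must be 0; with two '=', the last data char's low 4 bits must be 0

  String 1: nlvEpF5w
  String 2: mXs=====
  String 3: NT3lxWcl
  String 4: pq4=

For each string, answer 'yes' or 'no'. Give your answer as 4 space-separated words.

Answer: yes no yes yes

Derivation:
String 1: 'nlvEpF5w' → valid
String 2: 'mXs=====' → invalid (5 pad chars (max 2))
String 3: 'NT3lxWcl' → valid
String 4: 'pq4=' → valid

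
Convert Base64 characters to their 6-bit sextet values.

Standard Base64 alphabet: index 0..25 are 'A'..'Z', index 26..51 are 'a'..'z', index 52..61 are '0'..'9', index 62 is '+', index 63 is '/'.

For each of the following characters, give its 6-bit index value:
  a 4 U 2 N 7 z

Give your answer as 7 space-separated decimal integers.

'a': a..z range, 26 + ord('a') − ord('a') = 26
'4': 0..9 range, 52 + ord('4') − ord('0') = 56
'U': A..Z range, ord('U') − ord('A') = 20
'2': 0..9 range, 52 + ord('2') − ord('0') = 54
'N': A..Z range, ord('N') − ord('A') = 13
'7': 0..9 range, 52 + ord('7') − ord('0') = 59
'z': a..z range, 26 + ord('z') − ord('a') = 51

Answer: 26 56 20 54 13 59 51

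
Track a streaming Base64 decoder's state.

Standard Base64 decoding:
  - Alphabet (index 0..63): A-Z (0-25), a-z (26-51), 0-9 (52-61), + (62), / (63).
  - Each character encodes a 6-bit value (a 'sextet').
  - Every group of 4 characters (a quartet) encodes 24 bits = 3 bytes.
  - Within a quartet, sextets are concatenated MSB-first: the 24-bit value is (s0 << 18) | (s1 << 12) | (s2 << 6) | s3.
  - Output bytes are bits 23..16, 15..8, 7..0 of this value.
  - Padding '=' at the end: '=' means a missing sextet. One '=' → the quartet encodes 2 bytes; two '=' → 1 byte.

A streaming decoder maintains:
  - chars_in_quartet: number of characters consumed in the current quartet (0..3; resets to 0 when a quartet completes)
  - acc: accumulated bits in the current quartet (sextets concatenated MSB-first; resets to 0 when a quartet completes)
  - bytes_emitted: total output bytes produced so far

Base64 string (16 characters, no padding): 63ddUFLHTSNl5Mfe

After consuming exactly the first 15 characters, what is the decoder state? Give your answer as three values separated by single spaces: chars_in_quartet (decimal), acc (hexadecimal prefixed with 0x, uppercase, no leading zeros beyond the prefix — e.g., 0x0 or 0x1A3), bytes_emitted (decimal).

Answer: 3 0x3931F 9

Derivation:
After char 0 ('6'=58): chars_in_quartet=1 acc=0x3A bytes_emitted=0
After char 1 ('3'=55): chars_in_quartet=2 acc=0xEB7 bytes_emitted=0
After char 2 ('d'=29): chars_in_quartet=3 acc=0x3ADDD bytes_emitted=0
After char 3 ('d'=29): chars_in_quartet=4 acc=0xEB775D -> emit EB 77 5D, reset; bytes_emitted=3
After char 4 ('U'=20): chars_in_quartet=1 acc=0x14 bytes_emitted=3
After char 5 ('F'=5): chars_in_quartet=2 acc=0x505 bytes_emitted=3
After char 6 ('L'=11): chars_in_quartet=3 acc=0x1414B bytes_emitted=3
After char 7 ('H'=7): chars_in_quartet=4 acc=0x5052C7 -> emit 50 52 C7, reset; bytes_emitted=6
After char 8 ('T'=19): chars_in_quartet=1 acc=0x13 bytes_emitted=6
After char 9 ('S'=18): chars_in_quartet=2 acc=0x4D2 bytes_emitted=6
After char 10 ('N'=13): chars_in_quartet=3 acc=0x1348D bytes_emitted=6
After char 11 ('l'=37): chars_in_quartet=4 acc=0x4D2365 -> emit 4D 23 65, reset; bytes_emitted=9
After char 12 ('5'=57): chars_in_quartet=1 acc=0x39 bytes_emitted=9
After char 13 ('M'=12): chars_in_quartet=2 acc=0xE4C bytes_emitted=9
After char 14 ('f'=31): chars_in_quartet=3 acc=0x3931F bytes_emitted=9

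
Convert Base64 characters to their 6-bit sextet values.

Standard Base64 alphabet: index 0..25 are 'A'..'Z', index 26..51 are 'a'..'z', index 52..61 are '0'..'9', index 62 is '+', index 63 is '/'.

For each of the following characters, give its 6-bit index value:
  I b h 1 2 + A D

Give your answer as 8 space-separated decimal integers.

'I': A..Z range, ord('I') − ord('A') = 8
'b': a..z range, 26 + ord('b') − ord('a') = 27
'h': a..z range, 26 + ord('h') − ord('a') = 33
'1': 0..9 range, 52 + ord('1') − ord('0') = 53
'2': 0..9 range, 52 + ord('2') − ord('0') = 54
'+': index 62
'A': A..Z range, ord('A') − ord('A') = 0
'D': A..Z range, ord('D') − ord('A') = 3

Answer: 8 27 33 53 54 62 0 3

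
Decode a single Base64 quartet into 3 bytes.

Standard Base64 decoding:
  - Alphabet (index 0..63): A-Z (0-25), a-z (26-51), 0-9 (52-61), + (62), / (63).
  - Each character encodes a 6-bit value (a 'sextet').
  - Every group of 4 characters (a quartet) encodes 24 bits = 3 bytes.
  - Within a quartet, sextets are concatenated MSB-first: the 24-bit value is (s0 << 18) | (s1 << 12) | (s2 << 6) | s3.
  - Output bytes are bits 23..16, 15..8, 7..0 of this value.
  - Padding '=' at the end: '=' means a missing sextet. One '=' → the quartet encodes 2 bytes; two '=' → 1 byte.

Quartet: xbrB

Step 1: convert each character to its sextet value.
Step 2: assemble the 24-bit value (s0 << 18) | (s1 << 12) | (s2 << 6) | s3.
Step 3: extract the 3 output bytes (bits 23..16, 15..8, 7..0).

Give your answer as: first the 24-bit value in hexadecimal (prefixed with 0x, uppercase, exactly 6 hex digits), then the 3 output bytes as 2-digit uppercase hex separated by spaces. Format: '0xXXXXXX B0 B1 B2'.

Answer: 0xC5BAC1 C5 BA C1

Derivation:
Sextets: x=49, b=27, r=43, B=1
24-bit: (49<<18) | (27<<12) | (43<<6) | 1
      = 0xC40000 | 0x01B000 | 0x000AC0 | 0x000001
      = 0xC5BAC1
Bytes: (v>>16)&0xFF=C5, (v>>8)&0xFF=BA, v&0xFF=C1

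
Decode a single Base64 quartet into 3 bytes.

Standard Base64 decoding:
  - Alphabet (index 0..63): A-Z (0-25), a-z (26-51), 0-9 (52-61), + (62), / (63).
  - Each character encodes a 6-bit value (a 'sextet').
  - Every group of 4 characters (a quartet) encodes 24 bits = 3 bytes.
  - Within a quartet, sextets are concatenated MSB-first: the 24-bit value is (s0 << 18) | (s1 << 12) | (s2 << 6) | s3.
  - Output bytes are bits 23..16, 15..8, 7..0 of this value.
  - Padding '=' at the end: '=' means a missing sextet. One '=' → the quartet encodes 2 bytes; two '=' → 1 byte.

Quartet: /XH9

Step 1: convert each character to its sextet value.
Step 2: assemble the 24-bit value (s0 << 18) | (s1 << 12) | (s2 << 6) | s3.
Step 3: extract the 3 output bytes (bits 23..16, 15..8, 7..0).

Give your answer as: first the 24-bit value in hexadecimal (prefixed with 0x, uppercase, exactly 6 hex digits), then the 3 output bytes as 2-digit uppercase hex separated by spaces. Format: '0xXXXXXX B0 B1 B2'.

Sextets: /=63, X=23, H=7, 9=61
24-bit: (63<<18) | (23<<12) | (7<<6) | 61
      = 0xFC0000 | 0x017000 | 0x0001C0 | 0x00003D
      = 0xFD71FD
Bytes: (v>>16)&0xFF=FD, (v>>8)&0xFF=71, v&0xFF=FD

Answer: 0xFD71FD FD 71 FD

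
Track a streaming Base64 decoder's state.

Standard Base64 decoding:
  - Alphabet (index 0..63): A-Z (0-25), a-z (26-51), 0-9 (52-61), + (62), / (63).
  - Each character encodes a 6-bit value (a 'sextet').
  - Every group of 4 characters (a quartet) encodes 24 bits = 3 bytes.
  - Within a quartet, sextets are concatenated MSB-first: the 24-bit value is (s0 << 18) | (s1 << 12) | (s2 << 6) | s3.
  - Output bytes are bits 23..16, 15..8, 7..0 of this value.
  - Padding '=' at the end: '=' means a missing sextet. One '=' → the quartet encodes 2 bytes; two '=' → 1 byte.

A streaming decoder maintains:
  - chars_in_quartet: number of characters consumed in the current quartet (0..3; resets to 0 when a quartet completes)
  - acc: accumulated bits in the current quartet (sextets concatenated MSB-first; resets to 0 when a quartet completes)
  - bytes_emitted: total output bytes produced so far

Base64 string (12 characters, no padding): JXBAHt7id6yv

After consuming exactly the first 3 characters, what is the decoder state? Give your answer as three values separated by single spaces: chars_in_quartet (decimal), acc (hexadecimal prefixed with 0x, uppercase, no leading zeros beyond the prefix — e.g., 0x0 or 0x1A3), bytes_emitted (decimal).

Answer: 3 0x95C1 0

Derivation:
After char 0 ('J'=9): chars_in_quartet=1 acc=0x9 bytes_emitted=0
After char 1 ('X'=23): chars_in_quartet=2 acc=0x257 bytes_emitted=0
After char 2 ('B'=1): chars_in_quartet=3 acc=0x95C1 bytes_emitted=0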